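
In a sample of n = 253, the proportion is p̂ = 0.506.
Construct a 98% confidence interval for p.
(0.433, 0.579)

Proportion CI:
SE = √(p̂(1-p̂)/n) = √(0.506 · 0.494 / 253) = 0.03143

z* = 2.326
Margin = z* · SE = 2.326 · 0.03143 = 0.0731

CI: 0.506 ± 0.0731 = (0.433, 0.579)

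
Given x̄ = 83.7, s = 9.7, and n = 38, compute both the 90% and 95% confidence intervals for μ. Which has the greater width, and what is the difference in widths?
95% CI is wider by 1.07

df = 37
90% CI: t* = 1.687, (81.05, 86.35), width = 2 · t* · s/√n = 5.31
95% CI: t* = 2.026, (80.51, 86.89), width = 2 · t* · s/√n = 6.38

The 95% CI is wider by 6.38 - 5.31 = 1.07.
Higher confidence requires a wider interval.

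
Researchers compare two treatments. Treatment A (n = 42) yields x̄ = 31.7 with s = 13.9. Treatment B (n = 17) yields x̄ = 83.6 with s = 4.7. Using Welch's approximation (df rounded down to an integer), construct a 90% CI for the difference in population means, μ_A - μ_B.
(-55.96, -47.84)

Difference: x̄₁ - x̄₂ = -51.90
SE = √(s₁²/n₁ + s₂²/n₂) = √(13.9²/42 + 4.7²/17) = 2.4289
df = 55.99 → 55 (Welch–Satterthwaite, rounded down)
t* = 1.673

CI: -51.90 ± 1.673 · 2.4289 = -51.90 ± 4.06 = (-55.96, -47.84)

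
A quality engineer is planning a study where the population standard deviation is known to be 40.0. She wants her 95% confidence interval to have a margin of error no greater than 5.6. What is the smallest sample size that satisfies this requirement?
n ≥ 196

For margin E ≤ 5.6:
n ≥ (z* · σ / E)²
n ≥ (1.960 · 40.0 / 5.6)²
n ≥ 196.00

Minimum n = 196 (rounding up)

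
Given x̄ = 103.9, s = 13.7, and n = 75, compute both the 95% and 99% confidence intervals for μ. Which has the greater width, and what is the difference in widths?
99% CI is wider by 2.06

df = 74
95% CI: t* = 1.993, (100.75, 107.05), width = 2 · t* · s/√n = 6.31
99% CI: t* = 2.644, (99.72, 108.08), width = 2 · t* · s/√n = 8.37

The 99% CI is wider by 8.37 - 6.31 = 2.06.
Higher confidence requires a wider interval.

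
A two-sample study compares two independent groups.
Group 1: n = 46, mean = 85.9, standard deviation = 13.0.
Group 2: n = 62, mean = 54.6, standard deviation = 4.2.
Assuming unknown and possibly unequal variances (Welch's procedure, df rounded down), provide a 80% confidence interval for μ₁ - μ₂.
(28.72, 33.88)

Difference: x̄₁ - x̄₂ = 31.30
SE = √(s₁²/n₁ + s₂²/n₂) = √(13.0²/46 + 4.2²/62) = 1.9896
df = 52.01 → 52 (Welch–Satterthwaite, rounded down)
t* = 1.298

CI: 31.30 ± 1.298 · 1.9896 = 31.30 ± 2.58 = (28.72, 33.88)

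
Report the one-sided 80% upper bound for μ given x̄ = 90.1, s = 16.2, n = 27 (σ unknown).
μ ≤ 92.77

Upper bound (one-sided):
t* = 0.856 (one-sided for 80%)
Upper bound = x̄ + t* · s/√n = 90.1 + 0.856 · 16.2/√27 = 92.77

We are 80% confident that μ ≤ 92.77.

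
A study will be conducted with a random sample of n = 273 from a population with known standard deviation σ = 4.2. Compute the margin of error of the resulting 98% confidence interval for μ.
Margin of error = 0.59

Margin of error = z* · σ/√n
= 2.326 · 4.2/√273
= 2.326 · 4.2/16.5227
= 0.59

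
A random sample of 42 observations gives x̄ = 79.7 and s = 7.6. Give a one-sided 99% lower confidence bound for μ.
μ ≥ 76.86

Lower bound (one-sided):
t* = 2.421 (one-sided for 99%)
Lower bound = x̄ - t* · s/√n = 79.7 - 2.421 · 7.6/√42 = 76.86

We are 99% confident that μ ≥ 76.86.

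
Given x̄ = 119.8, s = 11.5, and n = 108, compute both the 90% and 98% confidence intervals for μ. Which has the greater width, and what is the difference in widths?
98% CI is wider by 1.56

df = 107
90% CI: t* = 1.659, (117.96, 121.64), width = 2 · t* · s/√n = 3.67
98% CI: t* = 2.362, (117.19, 122.41), width = 2 · t* · s/√n = 5.23

The 98% CI is wider by 5.23 - 3.67 = 1.56.
Higher confidence requires a wider interval.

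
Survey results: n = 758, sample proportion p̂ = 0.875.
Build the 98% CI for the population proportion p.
(0.847, 0.903)

Proportion CI:
SE = √(p̂(1-p̂)/n) = √(0.875 · 0.125 / 758) = 0.01201

z* = 2.326
Margin = z* · SE = 2.326 · 0.01201 = 0.0279

CI: 0.875 ± 0.0279 = (0.847, 0.903)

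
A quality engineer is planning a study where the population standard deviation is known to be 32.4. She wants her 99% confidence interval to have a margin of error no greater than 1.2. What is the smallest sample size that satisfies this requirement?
n ≥ 4838

For margin E ≤ 1.2:
n ≥ (z* · σ / E)²
n ≥ (2.576 · 32.4 / 1.2)²
n ≥ 4837.48

Minimum n = 4838 (rounding up)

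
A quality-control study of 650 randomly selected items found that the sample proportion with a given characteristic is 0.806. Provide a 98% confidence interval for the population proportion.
(0.770, 0.842)

Proportion CI:
SE = √(p̂(1-p̂)/n) = √(0.806 · 0.194 / 650) = 0.01551

z* = 2.326
Margin = z* · SE = 2.326 · 0.01551 = 0.0361

CI: 0.806 ± 0.0361 = (0.770, 0.842)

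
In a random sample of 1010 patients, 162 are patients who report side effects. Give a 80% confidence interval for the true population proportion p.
(0.146, 0.175)

Proportion CI:
p̂ = 162/1010 = 0.16040
SE = √(p̂(1-p̂)/n) = √(0.16040 · 0.83960 / 1010) = 0.01155

z* = 1.282
Margin = z* · SE = 1.282 · 0.01155 = 0.0148

CI: 0.16040 ± 0.0148 = (0.146, 0.175)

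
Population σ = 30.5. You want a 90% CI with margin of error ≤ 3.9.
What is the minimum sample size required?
n ≥ 166

For margin E ≤ 3.9:
n ≥ (z* · σ / E)²
n ≥ (1.645 · 30.5 / 3.9)²
n ≥ 165.50

Minimum n = 166 (rounding up)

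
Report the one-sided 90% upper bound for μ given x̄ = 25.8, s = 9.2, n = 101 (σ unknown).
μ ≤ 26.98

Upper bound (one-sided):
t* = 1.290 (one-sided for 90%)
Upper bound = x̄ + t* · s/√n = 25.8 + 1.290 · 9.2/√101 = 26.98

We are 90% confident that μ ≤ 26.98.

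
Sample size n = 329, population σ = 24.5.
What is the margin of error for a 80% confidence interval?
Margin of error = 1.73

Margin of error = z* · σ/√n
= 1.282 · 24.5/√329
= 1.282 · 24.5/18.1384
= 1.73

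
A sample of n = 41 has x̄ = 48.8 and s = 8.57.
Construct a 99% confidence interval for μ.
(45.18, 52.42)

t-interval (σ unknown):
df = n - 1 = 40
t* = 2.704 for 99% confidence

Margin of error = t* · s/√n = 2.704 · 8.57/√41 = 3.62

CI: (45.18, 52.42)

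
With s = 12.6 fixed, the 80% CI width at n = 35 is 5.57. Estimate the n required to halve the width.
n ≈ 140

CI width ∝ 1/√n
To reduce width by factor 2, need √n to grow by 2 → need 2² = 4 times as many samples.

Current: n = 35, width = 5.57
New: n = 140, width ≈ 2.74

Width reduced by factor of 5.57/2.74 = 2.03.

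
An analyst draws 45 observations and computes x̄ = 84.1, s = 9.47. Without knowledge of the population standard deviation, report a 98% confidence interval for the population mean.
(80.69, 87.51)

t-interval (σ unknown):
df = n - 1 = 44
t* = 2.414 for 98% confidence

Margin of error = t* · s/√n = 2.414 · 9.47/√45 = 3.41

CI: (80.69, 87.51)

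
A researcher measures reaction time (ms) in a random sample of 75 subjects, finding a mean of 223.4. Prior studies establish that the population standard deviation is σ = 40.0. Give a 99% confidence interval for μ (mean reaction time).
(211.50, 235.30)

z-interval (σ known):
z* = 2.576 for 99% confidence

Margin of error = z* · σ/√n = 2.576 · 40.0/√75 = 11.90

CI: (223.4 - 11.90, 223.4 + 11.90) = (211.50, 235.30)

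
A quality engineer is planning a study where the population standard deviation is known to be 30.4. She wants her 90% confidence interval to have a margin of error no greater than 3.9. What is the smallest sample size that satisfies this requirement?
n ≥ 165

For margin E ≤ 3.9:
n ≥ (z* · σ / E)²
n ≥ (1.645 · 30.4 / 3.9)²
n ≥ 164.42

Minimum n = 165 (rounding up)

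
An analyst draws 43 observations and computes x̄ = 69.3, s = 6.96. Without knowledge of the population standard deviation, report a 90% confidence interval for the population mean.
(67.51, 71.09)

t-interval (σ unknown):
df = n - 1 = 42
t* = 1.682 for 90% confidence

Margin of error = t* · s/√n = 1.682 · 6.96/√43 = 1.79

CI: (67.51, 71.09)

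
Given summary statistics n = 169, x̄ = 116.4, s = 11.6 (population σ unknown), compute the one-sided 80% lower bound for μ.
μ ≥ 115.65

Lower bound (one-sided):
t* = 0.844 (one-sided for 80%)
Lower bound = x̄ - t* · s/√n = 116.4 - 0.844 · 11.6/√169 = 115.65

We are 80% confident that μ ≥ 115.65.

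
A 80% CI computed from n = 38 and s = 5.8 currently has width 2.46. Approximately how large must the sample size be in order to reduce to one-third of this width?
n ≈ 342

CI width ∝ 1/√n
To reduce width by factor 3, need √n to grow by 3 → need 3² = 9 times as many samples.

Current: n = 38, width = 2.46
New: n = 342, width ≈ 0.81

Width reduced by factor of 2.46/0.81 = 3.04.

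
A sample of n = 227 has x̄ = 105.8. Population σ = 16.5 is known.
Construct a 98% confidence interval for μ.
(103.25, 108.35)

z-interval (σ known):
z* = 2.326 for 98% confidence

Margin of error = z* · σ/√n = 2.326 · 16.5/√227 = 2.55

CI: (105.8 - 2.55, 105.8 + 2.55) = (103.25, 108.35)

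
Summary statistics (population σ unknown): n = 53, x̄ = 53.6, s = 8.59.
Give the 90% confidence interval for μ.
(51.62, 55.58)

t-interval (σ unknown):
df = n - 1 = 52
t* = 1.675 for 90% confidence

Margin of error = t* · s/√n = 1.675 · 8.59/√53 = 1.98

CI: (51.62, 55.58)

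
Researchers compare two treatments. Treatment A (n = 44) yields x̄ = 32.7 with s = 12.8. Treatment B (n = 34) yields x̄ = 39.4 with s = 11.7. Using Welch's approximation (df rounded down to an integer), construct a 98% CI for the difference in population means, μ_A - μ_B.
(-13.32, -0.08)

Difference: x̄₁ - x̄₂ = -6.70
SE = √(s₁²/n₁ + s₂²/n₂) = √(12.8²/44 + 11.7²/34) = 2.7838
df = 73.81 → 73 (Welch–Satterthwaite, rounded down)
t* = 2.379

CI: -6.70 ± 2.379 · 2.7838 = -6.70 ± 6.62 = (-13.32, -0.08)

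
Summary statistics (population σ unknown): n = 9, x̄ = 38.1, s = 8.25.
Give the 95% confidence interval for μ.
(31.76, 44.44)

t-interval (σ unknown):
df = n - 1 = 8
t* = 2.306 for 95% confidence

Margin of error = t* · s/√n = 2.306 · 8.25/√9 = 6.34

CI: (31.76, 44.44)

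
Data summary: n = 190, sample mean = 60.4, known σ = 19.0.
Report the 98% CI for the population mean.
(57.19, 63.61)

z-interval (σ known):
z* = 2.326 for 98% confidence

Margin of error = z* · σ/√n = 2.326 · 19.0/√190 = 3.21

CI: (60.4 - 3.21, 60.4 + 3.21) = (57.19, 63.61)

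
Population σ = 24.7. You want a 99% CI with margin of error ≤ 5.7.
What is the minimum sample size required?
n ≥ 125

For margin E ≤ 5.7:
n ≥ (z* · σ / E)²
n ≥ (2.576 · 24.7 / 5.7)²
n ≥ 124.61

Minimum n = 125 (rounding up)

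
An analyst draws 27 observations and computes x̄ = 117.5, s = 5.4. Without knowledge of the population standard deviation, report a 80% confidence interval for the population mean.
(116.13, 118.87)

t-interval (σ unknown):
df = n - 1 = 26
t* = 1.315 for 80% confidence

Margin of error = t* · s/√n = 1.315 · 5.4/√27 = 1.37

CI: (116.13, 118.87)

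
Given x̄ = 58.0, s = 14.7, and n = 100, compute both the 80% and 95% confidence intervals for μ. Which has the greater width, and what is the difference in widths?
95% CI is wider by 2.04

df = 99
80% CI: t* = 1.290, (56.10, 59.90), width = 2 · t* · s/√n = 3.79
95% CI: t* = 1.984, (55.08, 60.92), width = 2 · t* · s/√n = 5.83

The 95% CI is wider by 5.83 - 3.79 = 2.04.
Higher confidence requires a wider interval.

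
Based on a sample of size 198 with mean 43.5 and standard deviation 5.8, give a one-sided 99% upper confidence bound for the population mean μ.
μ ≤ 44.47

Upper bound (one-sided):
t* = 2.345 (one-sided for 99%)
Upper bound = x̄ + t* · s/√n = 43.5 + 2.345 · 5.8/√198 = 44.47

We are 99% confident that μ ≤ 44.47.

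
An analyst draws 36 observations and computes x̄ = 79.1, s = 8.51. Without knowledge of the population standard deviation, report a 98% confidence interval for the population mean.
(75.64, 82.56)

t-interval (σ unknown):
df = n - 1 = 35
t* = 2.438 for 98% confidence

Margin of error = t* · s/√n = 2.438 · 8.51/√36 = 3.46

CI: (75.64, 82.56)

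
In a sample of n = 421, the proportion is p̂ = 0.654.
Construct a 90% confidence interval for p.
(0.616, 0.692)

Proportion CI:
SE = √(p̂(1-p̂)/n) = √(0.654 · 0.346 / 421) = 0.02318

z* = 1.645
Margin = z* · SE = 1.645 · 0.02318 = 0.0381

CI: 0.654 ± 0.0381 = (0.616, 0.692)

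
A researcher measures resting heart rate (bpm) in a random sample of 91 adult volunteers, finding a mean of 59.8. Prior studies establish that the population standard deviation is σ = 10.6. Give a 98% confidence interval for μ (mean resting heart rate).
(57.22, 62.38)

z-interval (σ known):
z* = 2.326 for 98% confidence

Margin of error = z* · σ/√n = 2.326 · 10.6/√91 = 2.58

CI: (59.8 - 2.58, 59.8 + 2.58) = (57.22, 62.38)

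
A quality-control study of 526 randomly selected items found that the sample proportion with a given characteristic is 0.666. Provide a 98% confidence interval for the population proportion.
(0.618, 0.714)

Proportion CI:
SE = √(p̂(1-p̂)/n) = √(0.666 · 0.334 / 526) = 0.02056

z* = 2.326
Margin = z* · SE = 2.326 · 0.02056 = 0.0478

CI: 0.666 ± 0.0478 = (0.618, 0.714)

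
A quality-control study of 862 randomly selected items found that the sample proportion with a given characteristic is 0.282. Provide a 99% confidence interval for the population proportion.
(0.243, 0.321)

Proportion CI:
SE = √(p̂(1-p̂)/n) = √(0.282 · 0.718 / 862) = 0.01533

z* = 2.576
Margin = z* · SE = 2.576 · 0.01533 = 0.0395

CI: 0.282 ± 0.0395 = (0.243, 0.321)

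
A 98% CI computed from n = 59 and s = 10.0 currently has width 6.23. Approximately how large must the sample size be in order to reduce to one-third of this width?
n ≈ 531

CI width ∝ 1/√n
To reduce width by factor 3, need √n to grow by 3 → need 3² = 9 times as many samples.

Current: n = 59, width = 6.23
New: n = 531, width ≈ 2.02

Width reduced by factor of 6.23/2.02 = 3.08.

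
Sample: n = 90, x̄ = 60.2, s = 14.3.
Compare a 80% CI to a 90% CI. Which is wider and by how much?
90% CI is wider by 1.12

df = 89
80% CI: t* = 1.291, (58.25, 62.15), width = 2 · t* · s/√n = 3.89
90% CI: t* = 1.662, (57.69, 62.71), width = 2 · t* · s/√n = 5.01

The 90% CI is wider by 5.01 - 3.89 = 1.12.
Higher confidence requires a wider interval.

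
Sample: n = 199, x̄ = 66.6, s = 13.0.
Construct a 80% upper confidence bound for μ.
μ ≤ 67.38

Upper bound (one-sided):
t* = 0.843 (one-sided for 80%)
Upper bound = x̄ + t* · s/√n = 66.6 + 0.843 · 13.0/√199 = 67.38

We are 80% confident that μ ≤ 67.38.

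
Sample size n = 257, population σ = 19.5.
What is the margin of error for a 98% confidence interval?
Margin of error = 2.83

Margin of error = z* · σ/√n
= 2.326 · 19.5/√257
= 2.326 · 19.5/16.0312
= 2.83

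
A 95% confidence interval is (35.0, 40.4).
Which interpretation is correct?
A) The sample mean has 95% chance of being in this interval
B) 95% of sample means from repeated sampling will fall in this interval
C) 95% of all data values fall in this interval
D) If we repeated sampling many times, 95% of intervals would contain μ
D

A) Wrong — x̄ is observed and sits in the interval by construction.
B) Wrong — coverage applies to intervals containing μ, not to future x̄ values.
C) Wrong — a CI is about the parameter μ, not individual data values.
D) Correct — this is the frequentist long-run coverage interpretation.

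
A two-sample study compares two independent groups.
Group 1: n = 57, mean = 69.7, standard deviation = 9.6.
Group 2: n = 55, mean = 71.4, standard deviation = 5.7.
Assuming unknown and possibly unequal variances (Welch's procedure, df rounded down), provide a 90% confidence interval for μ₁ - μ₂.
(-4.17, 0.77)

Difference: x̄₁ - x̄₂ = -1.70
SE = √(s₁²/n₁ + s₂²/n₂) = √(9.6²/57 + 5.7²/55) = 1.4858
df = 91.70 → 91 (Welch–Satterthwaite, rounded down)
t* = 1.662

CI: -1.70 ± 1.662 · 1.4858 = -1.70 ± 2.47 = (-4.17, 0.77)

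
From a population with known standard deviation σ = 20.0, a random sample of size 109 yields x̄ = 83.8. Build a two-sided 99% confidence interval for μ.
(78.87, 88.73)

z-interval (σ known):
z* = 2.576 for 99% confidence

Margin of error = z* · σ/√n = 2.576 · 20.0/√109 = 4.93

CI: (83.8 - 4.93, 83.8 + 4.93) = (78.87, 88.73)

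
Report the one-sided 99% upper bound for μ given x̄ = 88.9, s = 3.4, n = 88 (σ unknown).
μ ≤ 89.76

Upper bound (one-sided):
t* = 2.370 (one-sided for 99%)
Upper bound = x̄ + t* · s/√n = 88.9 + 2.370 · 3.4/√88 = 89.76

We are 99% confident that μ ≤ 89.76.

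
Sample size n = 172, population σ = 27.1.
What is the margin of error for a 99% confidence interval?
Margin of error = 5.32

Margin of error = z* · σ/√n
= 2.576 · 27.1/√172
= 2.576 · 27.1/13.1149
= 5.32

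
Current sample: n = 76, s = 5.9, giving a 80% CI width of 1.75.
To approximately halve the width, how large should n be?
n ≈ 304

CI width ∝ 1/√n
To reduce width by factor 2, need √n to grow by 2 → need 2² = 4 times as many samples.

Current: n = 76, width = 1.75
New: n = 304, width ≈ 0.87

Width reduced by factor of 1.75/0.87 = 2.01.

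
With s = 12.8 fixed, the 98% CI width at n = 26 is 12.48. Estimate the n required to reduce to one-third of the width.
n ≈ 234

CI width ∝ 1/√n
To reduce width by factor 3, need √n to grow by 3 → need 3² = 9 times as many samples.

Current: n = 26, width = 12.48
New: n = 234, width ≈ 3.92

Width reduced by factor of 12.48/3.92 = 3.18.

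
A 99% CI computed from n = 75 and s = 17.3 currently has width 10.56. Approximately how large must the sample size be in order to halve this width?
n ≈ 300

CI width ∝ 1/√n
To reduce width by factor 2, need √n to grow by 2 → need 2² = 4 times as many samples.

Current: n = 75, width = 10.56
New: n = 300, width ≈ 5.18

Width reduced by factor of 10.56/5.18 = 2.04.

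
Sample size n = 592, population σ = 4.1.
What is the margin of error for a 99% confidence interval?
Margin of error = 0.43

Margin of error = z* · σ/√n
= 2.576 · 4.1/√592
= 2.576 · 4.1/24.3311
= 0.43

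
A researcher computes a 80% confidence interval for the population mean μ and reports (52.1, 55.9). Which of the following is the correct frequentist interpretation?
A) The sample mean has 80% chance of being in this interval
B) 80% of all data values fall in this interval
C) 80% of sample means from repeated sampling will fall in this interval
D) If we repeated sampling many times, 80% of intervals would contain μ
D

A) Wrong — x̄ is observed and sits in the interval by construction.
B) Wrong — a CI is about the parameter μ, not individual data values.
C) Wrong — coverage applies to intervals containing μ, not to future x̄ values.
D) Correct — this is the frequentist long-run coverage interpretation.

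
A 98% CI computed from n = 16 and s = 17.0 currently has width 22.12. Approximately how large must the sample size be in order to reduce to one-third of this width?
n ≈ 144

CI width ∝ 1/√n
To reduce width by factor 3, need √n to grow by 3 → need 3² = 9 times as many samples.

Current: n = 16, width = 22.12
New: n = 144, width ≈ 6.67

Width reduced by factor of 22.12/6.67 = 3.32.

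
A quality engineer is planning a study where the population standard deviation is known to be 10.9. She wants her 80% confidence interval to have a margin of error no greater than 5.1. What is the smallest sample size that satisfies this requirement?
n ≥ 8

For margin E ≤ 5.1:
n ≥ (z* · σ / E)²
n ≥ (1.282 · 10.9 / 5.1)²
n ≥ 7.51

Minimum n = 8 (rounding up)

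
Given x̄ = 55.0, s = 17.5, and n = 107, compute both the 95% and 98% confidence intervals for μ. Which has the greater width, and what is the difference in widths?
98% CI is wider by 1.28

df = 106
95% CI: t* = 1.983, (51.65, 58.35), width = 2 · t* · s/√n = 6.71
98% CI: t* = 2.362, (51.00, 59.00), width = 2 · t* · s/√n = 7.99

The 98% CI is wider by 7.99 - 6.71 = 1.28.
Higher confidence requires a wider interval.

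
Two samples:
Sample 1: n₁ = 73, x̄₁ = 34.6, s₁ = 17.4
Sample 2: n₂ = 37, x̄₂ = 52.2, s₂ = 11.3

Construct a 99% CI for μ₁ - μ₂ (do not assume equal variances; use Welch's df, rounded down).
(-24.84, -10.36)

Difference: x̄₁ - x̄₂ = -17.60
SE = √(s₁²/n₁ + s₂²/n₂) = √(17.4²/73 + 11.3²/37) = 2.7565
df = 101.34 → 101 (Welch–Satterthwaite, rounded down)
t* = 2.625

CI: -17.60 ± 2.625 · 2.7565 = -17.60 ± 7.24 = (-24.84, -10.36)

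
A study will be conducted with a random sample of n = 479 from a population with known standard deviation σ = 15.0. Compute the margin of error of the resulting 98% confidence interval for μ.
Margin of error = 1.59

Margin of error = z* · σ/√n
= 2.326 · 15.0/√479
= 2.326 · 15.0/21.8861
= 1.59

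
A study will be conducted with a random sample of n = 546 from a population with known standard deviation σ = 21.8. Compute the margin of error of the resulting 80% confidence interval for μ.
Margin of error = 1.20

Margin of error = z* · σ/√n
= 1.282 · 21.8/√546
= 1.282 · 21.8/23.3666
= 1.20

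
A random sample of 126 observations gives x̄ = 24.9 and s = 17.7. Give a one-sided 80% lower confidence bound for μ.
μ ≥ 23.57

Lower bound (one-sided):
t* = 0.845 (one-sided for 80%)
Lower bound = x̄ - t* · s/√n = 24.9 - 0.845 · 17.7/√126 = 23.57

We are 80% confident that μ ≥ 23.57.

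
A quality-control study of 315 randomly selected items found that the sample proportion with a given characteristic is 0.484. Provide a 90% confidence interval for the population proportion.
(0.438, 0.530)

Proportion CI:
SE = √(p̂(1-p̂)/n) = √(0.484 · 0.516 / 315) = 0.02816

z* = 1.645
Margin = z* · SE = 1.645 · 0.02816 = 0.0463

CI: 0.484 ± 0.0463 = (0.438, 0.530)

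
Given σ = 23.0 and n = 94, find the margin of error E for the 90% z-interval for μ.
Margin of error = 3.90

Margin of error = z* · σ/√n
= 1.645 · 23.0/√94
= 1.645 · 23.0/9.6954
= 3.90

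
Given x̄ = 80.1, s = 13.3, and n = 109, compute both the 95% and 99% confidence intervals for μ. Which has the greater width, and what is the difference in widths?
99% CI is wider by 1.63

df = 108
95% CI: t* = 1.982, (77.58, 82.62), width = 2 · t* · s/√n = 5.05
99% CI: t* = 2.622, (76.76, 83.44), width = 2 · t* · s/√n = 6.68

The 99% CI is wider by 6.68 - 5.05 = 1.63.
Higher confidence requires a wider interval.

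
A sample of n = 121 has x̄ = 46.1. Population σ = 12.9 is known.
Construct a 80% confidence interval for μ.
(44.60, 47.60)

z-interval (σ known):
z* = 1.282 for 80% confidence

Margin of error = z* · σ/√n = 1.282 · 12.9/√121 = 1.50

CI: (46.1 - 1.50, 46.1 + 1.50) = (44.60, 47.60)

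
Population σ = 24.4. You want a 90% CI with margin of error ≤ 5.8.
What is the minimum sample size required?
n ≥ 48

For margin E ≤ 5.8:
n ≥ (z* · σ / E)²
n ≥ (1.645 · 24.4 / 5.8)²
n ≥ 47.89

Minimum n = 48 (rounding up)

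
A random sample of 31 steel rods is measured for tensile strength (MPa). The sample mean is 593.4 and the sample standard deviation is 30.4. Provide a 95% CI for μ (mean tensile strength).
(582.25, 604.55)

t-interval (σ unknown):
df = n - 1 = 30
t* = 2.042 for 95% confidence

Margin of error = t* · s/√n = 2.042 · 30.4/√31 = 11.15

CI: (582.25, 604.55)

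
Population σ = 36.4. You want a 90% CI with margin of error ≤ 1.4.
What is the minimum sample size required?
n ≥ 1830

For margin E ≤ 1.4:
n ≥ (z* · σ / E)²
n ≥ (1.645 · 36.4 / 1.4)²
n ≥ 1829.27

Minimum n = 1830 (rounding up)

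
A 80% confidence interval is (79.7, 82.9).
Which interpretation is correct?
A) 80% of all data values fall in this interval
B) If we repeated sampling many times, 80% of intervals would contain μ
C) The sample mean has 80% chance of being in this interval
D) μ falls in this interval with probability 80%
B

A) Wrong — a CI is about the parameter μ, not individual data values.
B) Correct — this is the frequentist long-run coverage interpretation.
C) Wrong — x̄ is observed and sits in the interval by construction.
D) Wrong — μ is fixed; the randomness lives in the interval, not in μ.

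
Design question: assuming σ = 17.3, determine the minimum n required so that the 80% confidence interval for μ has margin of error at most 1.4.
n ≥ 251

For margin E ≤ 1.4:
n ≥ (z* · σ / E)²
n ≥ (1.282 · 17.3 / 1.4)²
n ≥ 250.96

Minimum n = 251 (rounding up)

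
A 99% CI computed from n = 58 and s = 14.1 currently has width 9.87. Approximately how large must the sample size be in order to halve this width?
n ≈ 232

CI width ∝ 1/√n
To reduce width by factor 2, need √n to grow by 2 → need 2² = 4 times as many samples.

Current: n = 58, width = 9.87
New: n = 232, width ≈ 4.81

Width reduced by factor of 9.87/4.81 = 2.05.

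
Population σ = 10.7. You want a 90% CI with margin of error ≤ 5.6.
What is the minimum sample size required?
n ≥ 10

For margin E ≤ 5.6:
n ≥ (z* · σ / E)²
n ≥ (1.645 · 10.7 / 5.6)²
n ≥ 9.88

Minimum n = 10 (rounding up)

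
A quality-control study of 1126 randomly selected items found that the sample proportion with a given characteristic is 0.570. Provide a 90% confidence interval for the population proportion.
(0.546, 0.594)

Proportion CI:
SE = √(p̂(1-p̂)/n) = √(0.570 · 0.430 / 1126) = 0.01475

z* = 1.645
Margin = z* · SE = 1.645 · 0.01475 = 0.0243

CI: 0.570 ± 0.0243 = (0.546, 0.594)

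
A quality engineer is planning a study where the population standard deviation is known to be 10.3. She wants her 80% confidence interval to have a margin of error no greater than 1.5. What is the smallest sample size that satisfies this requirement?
n ≥ 78

For margin E ≤ 1.5:
n ≥ (z* · σ / E)²
n ≥ (1.282 · 10.3 / 1.5)²
n ≥ 77.49

Minimum n = 78 (rounding up)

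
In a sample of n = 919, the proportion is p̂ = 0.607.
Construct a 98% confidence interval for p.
(0.570, 0.644)

Proportion CI:
SE = √(p̂(1-p̂)/n) = √(0.607 · 0.393 / 919) = 0.01611

z* = 2.326
Margin = z* · SE = 2.326 · 0.01611 = 0.0375

CI: 0.607 ± 0.0375 = (0.570, 0.644)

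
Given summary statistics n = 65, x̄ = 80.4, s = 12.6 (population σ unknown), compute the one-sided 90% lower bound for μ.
μ ≥ 78.38

Lower bound (one-sided):
t* = 1.295 (one-sided for 90%)
Lower bound = x̄ - t* · s/√n = 80.4 - 1.295 · 12.6/√65 = 78.38

We are 90% confident that μ ≥ 78.38.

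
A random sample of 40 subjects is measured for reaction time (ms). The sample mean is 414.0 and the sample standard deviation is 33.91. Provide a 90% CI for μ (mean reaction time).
(404.97, 423.03)

t-interval (σ unknown):
df = n - 1 = 39
t* = 1.685 for 90% confidence

Margin of error = t* · s/√n = 1.685 · 33.91/√40 = 9.03

CI: (404.97, 423.03)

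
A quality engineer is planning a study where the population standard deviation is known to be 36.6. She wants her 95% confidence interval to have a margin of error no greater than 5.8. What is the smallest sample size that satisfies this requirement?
n ≥ 153

For margin E ≤ 5.8:
n ≥ (z* · σ / E)²
n ≥ (1.960 · 36.6 / 5.8)²
n ≥ 152.97

Minimum n = 153 (rounding up)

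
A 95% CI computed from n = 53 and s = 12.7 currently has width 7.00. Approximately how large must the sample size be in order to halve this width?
n ≈ 212

CI width ∝ 1/√n
To reduce width by factor 2, need √n to grow by 2 → need 2² = 4 times as many samples.

Current: n = 53, width = 7.00
New: n = 212, width ≈ 3.44

Width reduced by factor of 7.00/3.44 = 2.03.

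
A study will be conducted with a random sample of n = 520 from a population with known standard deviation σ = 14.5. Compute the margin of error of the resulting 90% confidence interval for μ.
Margin of error = 1.05

Margin of error = z* · σ/√n
= 1.645 · 14.5/√520
= 1.645 · 14.5/22.8035
= 1.05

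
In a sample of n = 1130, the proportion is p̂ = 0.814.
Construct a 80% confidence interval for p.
(0.799, 0.829)

Proportion CI:
SE = √(p̂(1-p̂)/n) = √(0.814 · 0.186 / 1130) = 0.01158

z* = 1.282
Margin = z* · SE = 1.282 · 0.01158 = 0.0148

CI: 0.814 ± 0.0148 = (0.799, 0.829)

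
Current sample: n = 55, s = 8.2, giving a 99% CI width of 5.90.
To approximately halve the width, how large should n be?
n ≈ 220

CI width ∝ 1/√n
To reduce width by factor 2, need √n to grow by 2 → need 2² = 4 times as many samples.

Current: n = 55, width = 5.90
New: n = 220, width ≈ 2.87

Width reduced by factor of 5.90/2.87 = 2.06.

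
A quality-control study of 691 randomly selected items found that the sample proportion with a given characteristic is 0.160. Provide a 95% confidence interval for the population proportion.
(0.133, 0.187)

Proportion CI:
SE = √(p̂(1-p̂)/n) = √(0.160 · 0.840 / 691) = 0.01395

z* = 1.960
Margin = z* · SE = 1.960 · 0.01395 = 0.0273

CI: 0.160 ± 0.0273 = (0.133, 0.187)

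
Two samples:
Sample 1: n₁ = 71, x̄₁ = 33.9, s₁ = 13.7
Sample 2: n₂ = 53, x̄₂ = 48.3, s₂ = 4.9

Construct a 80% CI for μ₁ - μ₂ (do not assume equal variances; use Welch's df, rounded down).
(-16.67, -12.13)

Difference: x̄₁ - x̄₂ = -14.40
SE = √(s₁²/n₁ + s₂²/n₂) = √(13.7²/71 + 4.9²/53) = 1.7597
df = 92.39 → 92 (Welch–Satterthwaite, rounded down)
t* = 1.291

CI: -14.40 ± 1.291 · 1.7597 = -14.40 ± 2.27 = (-16.67, -12.13)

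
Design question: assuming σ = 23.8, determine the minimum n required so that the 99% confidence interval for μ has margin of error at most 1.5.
n ≥ 1671

For margin E ≤ 1.5:
n ≥ (z* · σ / E)²
n ≥ (2.576 · 23.8 / 1.5)²
n ≥ 1670.56

Minimum n = 1671 (rounding up)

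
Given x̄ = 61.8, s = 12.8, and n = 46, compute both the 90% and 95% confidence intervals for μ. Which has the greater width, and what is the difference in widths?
95% CI is wider by 1.26

df = 45
90% CI: t* = 1.679, (58.63, 64.97), width = 2 · t* · s/√n = 6.34
95% CI: t* = 2.014, (58.00, 65.60), width = 2 · t* · s/√n = 7.60

The 95% CI is wider by 7.60 - 6.34 = 1.26.
Higher confidence requires a wider interval.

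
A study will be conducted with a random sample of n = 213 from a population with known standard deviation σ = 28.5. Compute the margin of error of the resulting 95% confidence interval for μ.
Margin of error = 3.83

Margin of error = z* · σ/√n
= 1.960 · 28.5/√213
= 1.960 · 28.5/14.5945
= 3.83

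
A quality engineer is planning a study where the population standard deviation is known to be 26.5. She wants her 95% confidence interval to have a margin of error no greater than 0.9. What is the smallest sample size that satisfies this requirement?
n ≥ 3331

For margin E ≤ 0.9:
n ≥ (z* · σ / E)²
n ≥ (1.960 · 26.5 / 0.9)²
n ≥ 3330.57

Minimum n = 3331 (rounding up)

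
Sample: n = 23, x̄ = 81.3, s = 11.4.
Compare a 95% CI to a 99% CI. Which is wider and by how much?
99% CI is wider by 3.54

df = 22
95% CI: t* = 2.074, (76.37, 86.23), width = 2 · t* · s/√n = 9.86
99% CI: t* = 2.819, (74.60, 88.00), width = 2 · t* · s/√n = 13.40

The 99% CI is wider by 13.40 - 9.86 = 3.54.
Higher confidence requires a wider interval.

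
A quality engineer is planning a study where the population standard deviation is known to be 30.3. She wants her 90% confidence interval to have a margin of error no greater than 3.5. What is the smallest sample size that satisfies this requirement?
n ≥ 203

For margin E ≤ 3.5:
n ≥ (z* · σ / E)²
n ≥ (1.645 · 30.3 / 3.5)²
n ≥ 202.81

Minimum n = 203 (rounding up)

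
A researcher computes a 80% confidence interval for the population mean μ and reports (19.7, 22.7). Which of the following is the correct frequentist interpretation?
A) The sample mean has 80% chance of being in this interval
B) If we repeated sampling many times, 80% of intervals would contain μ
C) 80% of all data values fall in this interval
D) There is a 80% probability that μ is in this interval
B

A) Wrong — x̄ is observed and sits in the interval by construction.
B) Correct — this is the frequentist long-run coverage interpretation.
C) Wrong — a CI is about the parameter μ, not individual data values.
D) Wrong — μ is fixed; the randomness lives in the interval, not in μ.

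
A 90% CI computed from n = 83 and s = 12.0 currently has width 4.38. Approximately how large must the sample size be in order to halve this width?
n ≈ 332

CI width ∝ 1/√n
To reduce width by factor 2, need √n to grow by 2 → need 2² = 4 times as many samples.

Current: n = 83, width = 4.38
New: n = 332, width ≈ 2.17

Width reduced by factor of 4.38/2.17 = 2.02.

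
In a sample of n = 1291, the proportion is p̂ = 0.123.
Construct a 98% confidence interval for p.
(0.102, 0.144)

Proportion CI:
SE = √(p̂(1-p̂)/n) = √(0.123 · 0.877 / 1291) = 0.00914

z* = 2.326
Margin = z* · SE = 2.326 · 0.00914 = 0.0213

CI: 0.123 ± 0.0213 = (0.102, 0.144)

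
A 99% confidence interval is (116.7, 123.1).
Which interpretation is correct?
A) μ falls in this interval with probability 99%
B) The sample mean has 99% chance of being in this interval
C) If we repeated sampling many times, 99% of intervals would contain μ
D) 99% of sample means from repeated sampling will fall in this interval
C

A) Wrong — μ is fixed; the randomness lives in the interval, not in μ.
B) Wrong — x̄ is observed and sits in the interval by construction.
C) Correct — this is the frequentist long-run coverage interpretation.
D) Wrong — coverage applies to intervals containing μ, not to future x̄ values.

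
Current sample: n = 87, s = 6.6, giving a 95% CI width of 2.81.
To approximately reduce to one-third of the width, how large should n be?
n ≈ 783

CI width ∝ 1/√n
To reduce width by factor 3, need √n to grow by 3 → need 3² = 9 times as many samples.

Current: n = 87, width = 2.81
New: n = 783, width ≈ 0.93

Width reduced by factor of 2.81/0.93 = 3.02.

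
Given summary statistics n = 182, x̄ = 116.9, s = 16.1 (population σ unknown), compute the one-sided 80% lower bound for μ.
μ ≥ 115.89

Lower bound (one-sided):
t* = 0.844 (one-sided for 80%)
Lower bound = x̄ - t* · s/√n = 116.9 - 0.844 · 16.1/√182 = 115.89

We are 80% confident that μ ≥ 115.89.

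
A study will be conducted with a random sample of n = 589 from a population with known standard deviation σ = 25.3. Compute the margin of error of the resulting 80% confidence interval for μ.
Margin of error = 1.34

Margin of error = z* · σ/√n
= 1.282 · 25.3/√589
= 1.282 · 25.3/24.2693
= 1.34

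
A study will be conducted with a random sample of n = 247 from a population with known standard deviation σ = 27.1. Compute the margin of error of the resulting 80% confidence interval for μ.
Margin of error = 2.21

Margin of error = z* · σ/√n
= 1.282 · 27.1/√247
= 1.282 · 27.1/15.7162
= 2.21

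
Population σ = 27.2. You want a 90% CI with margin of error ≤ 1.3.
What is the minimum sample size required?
n ≥ 1185

For margin E ≤ 1.3:
n ≥ (z* · σ / E)²
n ≥ (1.645 · 27.2 / 1.3)²
n ≥ 1184.63

Minimum n = 1185 (rounding up)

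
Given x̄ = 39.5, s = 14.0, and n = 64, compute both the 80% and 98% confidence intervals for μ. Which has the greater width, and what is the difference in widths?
98% CI is wider by 3.82

df = 63
80% CI: t* = 1.295, (37.23, 41.77), width = 2 · t* · s/√n = 4.53
98% CI: t* = 2.387, (35.32, 43.68), width = 2 · t* · s/√n = 8.35

The 98% CI is wider by 8.35 - 4.53 = 3.82.
Higher confidence requires a wider interval.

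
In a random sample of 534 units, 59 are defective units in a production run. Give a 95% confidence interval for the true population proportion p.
(0.084, 0.137)

Proportion CI:
p̂ = 59/534 = 0.11049
SE = √(p̂(1-p̂)/n) = √(0.11049 · 0.88951 / 534) = 0.01357

z* = 1.960
Margin = z* · SE = 1.960 · 0.01357 = 0.0266

CI: 0.11049 ± 0.0266 = (0.084, 0.137)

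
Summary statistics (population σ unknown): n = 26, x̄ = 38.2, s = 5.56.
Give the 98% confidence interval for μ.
(35.49, 40.91)

t-interval (σ unknown):
df = n - 1 = 25
t* = 2.485 for 98% confidence

Margin of error = t* · s/√n = 2.485 · 5.56/√26 = 2.71

CI: (35.49, 40.91)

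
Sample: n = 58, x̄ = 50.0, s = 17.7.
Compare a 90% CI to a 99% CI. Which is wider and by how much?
99% CI is wider by 4.62

df = 57
90% CI: t* = 1.672, (46.11, 53.89), width = 2 · t* · s/√n = 7.77
99% CI: t* = 2.665, (43.81, 56.19), width = 2 · t* · s/√n = 12.39

The 99% CI is wider by 12.39 - 7.77 = 4.62.
Higher confidence requires a wider interval.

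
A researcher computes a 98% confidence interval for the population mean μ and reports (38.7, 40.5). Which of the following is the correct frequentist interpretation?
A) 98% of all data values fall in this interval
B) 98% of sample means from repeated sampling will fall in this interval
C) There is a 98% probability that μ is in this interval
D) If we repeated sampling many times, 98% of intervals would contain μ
D

A) Wrong — a CI is about the parameter μ, not individual data values.
B) Wrong — coverage applies to intervals containing μ, not to future x̄ values.
C) Wrong — μ is fixed; the randomness lives in the interval, not in μ.
D) Correct — this is the frequentist long-run coverage interpretation.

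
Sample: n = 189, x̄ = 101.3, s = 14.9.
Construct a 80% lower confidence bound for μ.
μ ≥ 100.39

Lower bound (one-sided):
t* = 0.844 (one-sided for 80%)
Lower bound = x̄ - t* · s/√n = 101.3 - 0.844 · 14.9/√189 = 100.39

We are 80% confident that μ ≥ 100.39.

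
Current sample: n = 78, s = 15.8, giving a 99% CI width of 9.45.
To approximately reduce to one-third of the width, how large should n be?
n ≈ 702

CI width ∝ 1/√n
To reduce width by factor 3, need √n to grow by 3 → need 3² = 9 times as many samples.

Current: n = 78, width = 9.45
New: n = 702, width ≈ 3.08

Width reduced by factor of 9.45/3.08 = 3.07.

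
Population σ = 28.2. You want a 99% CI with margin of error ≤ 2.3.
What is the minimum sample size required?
n ≥ 998

For margin E ≤ 2.3:
n ≥ (z* · σ / E)²
n ≥ (2.576 · 28.2 / 2.3)²
n ≥ 997.55

Minimum n = 998 (rounding up)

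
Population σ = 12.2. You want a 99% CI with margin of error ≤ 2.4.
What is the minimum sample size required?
n ≥ 172

For margin E ≤ 2.4:
n ≥ (z* · σ / E)²
n ≥ (2.576 · 12.2 / 2.4)²
n ≥ 171.47

Minimum n = 172 (rounding up)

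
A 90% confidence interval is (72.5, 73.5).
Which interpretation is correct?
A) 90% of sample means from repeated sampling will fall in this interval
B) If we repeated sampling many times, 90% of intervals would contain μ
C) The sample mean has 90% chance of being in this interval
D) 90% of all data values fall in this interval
B

A) Wrong — coverage applies to intervals containing μ, not to future x̄ values.
B) Correct — this is the frequentist long-run coverage interpretation.
C) Wrong — x̄ is observed and sits in the interval by construction.
D) Wrong — a CI is about the parameter μ, not individual data values.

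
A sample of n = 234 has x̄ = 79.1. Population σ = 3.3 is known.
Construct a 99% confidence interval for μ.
(78.54, 79.66)

z-interval (σ known):
z* = 2.576 for 99% confidence

Margin of error = z* · σ/√n = 2.576 · 3.3/√234 = 0.56

CI: (79.1 - 0.56, 79.1 + 0.56) = (78.54, 79.66)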